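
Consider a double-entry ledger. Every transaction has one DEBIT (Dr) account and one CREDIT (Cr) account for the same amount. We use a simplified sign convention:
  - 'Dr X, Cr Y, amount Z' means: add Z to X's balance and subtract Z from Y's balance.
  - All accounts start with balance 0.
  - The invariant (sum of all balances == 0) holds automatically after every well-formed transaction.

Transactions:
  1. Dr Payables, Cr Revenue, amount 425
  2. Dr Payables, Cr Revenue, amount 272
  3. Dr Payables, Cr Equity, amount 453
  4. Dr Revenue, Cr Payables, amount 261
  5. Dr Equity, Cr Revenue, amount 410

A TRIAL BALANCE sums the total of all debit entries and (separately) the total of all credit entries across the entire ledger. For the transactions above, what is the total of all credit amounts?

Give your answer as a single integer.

Answer: 1821

Derivation:
Txn 1: credit+=425
Txn 2: credit+=272
Txn 3: credit+=453
Txn 4: credit+=261
Txn 5: credit+=410
Total credits = 1821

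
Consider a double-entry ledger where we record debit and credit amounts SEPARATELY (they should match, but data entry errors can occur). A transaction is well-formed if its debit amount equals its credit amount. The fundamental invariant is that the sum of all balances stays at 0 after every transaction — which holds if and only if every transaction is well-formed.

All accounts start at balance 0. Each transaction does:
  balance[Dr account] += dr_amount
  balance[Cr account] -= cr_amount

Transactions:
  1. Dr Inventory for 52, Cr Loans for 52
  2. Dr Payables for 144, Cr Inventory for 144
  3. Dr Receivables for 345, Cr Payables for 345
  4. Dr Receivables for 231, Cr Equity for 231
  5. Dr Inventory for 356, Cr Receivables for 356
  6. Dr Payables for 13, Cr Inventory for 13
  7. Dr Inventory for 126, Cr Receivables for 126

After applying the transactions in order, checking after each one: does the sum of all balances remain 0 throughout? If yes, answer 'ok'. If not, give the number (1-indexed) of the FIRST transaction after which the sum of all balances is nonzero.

After txn 1: dr=52 cr=52 sum_balances=0
After txn 2: dr=144 cr=144 sum_balances=0
After txn 3: dr=345 cr=345 sum_balances=0
After txn 4: dr=231 cr=231 sum_balances=0
After txn 5: dr=356 cr=356 sum_balances=0
After txn 6: dr=13 cr=13 sum_balances=0
After txn 7: dr=126 cr=126 sum_balances=0

Answer: ok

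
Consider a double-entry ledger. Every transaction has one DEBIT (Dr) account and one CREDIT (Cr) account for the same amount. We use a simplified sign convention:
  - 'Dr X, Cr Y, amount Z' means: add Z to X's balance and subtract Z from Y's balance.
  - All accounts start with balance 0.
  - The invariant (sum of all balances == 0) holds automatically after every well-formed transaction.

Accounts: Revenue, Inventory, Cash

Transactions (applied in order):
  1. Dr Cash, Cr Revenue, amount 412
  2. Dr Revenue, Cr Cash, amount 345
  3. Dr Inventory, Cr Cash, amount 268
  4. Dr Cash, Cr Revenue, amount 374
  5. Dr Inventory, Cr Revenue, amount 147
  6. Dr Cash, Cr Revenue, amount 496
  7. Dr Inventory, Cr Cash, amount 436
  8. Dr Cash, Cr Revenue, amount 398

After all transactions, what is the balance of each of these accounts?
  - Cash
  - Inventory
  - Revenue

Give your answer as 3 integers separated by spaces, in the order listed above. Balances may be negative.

After txn 1 (Dr Cash, Cr Revenue, amount 412): Cash=412 Revenue=-412
After txn 2 (Dr Revenue, Cr Cash, amount 345): Cash=67 Revenue=-67
After txn 3 (Dr Inventory, Cr Cash, amount 268): Cash=-201 Inventory=268 Revenue=-67
After txn 4 (Dr Cash, Cr Revenue, amount 374): Cash=173 Inventory=268 Revenue=-441
After txn 5 (Dr Inventory, Cr Revenue, amount 147): Cash=173 Inventory=415 Revenue=-588
After txn 6 (Dr Cash, Cr Revenue, amount 496): Cash=669 Inventory=415 Revenue=-1084
After txn 7 (Dr Inventory, Cr Cash, amount 436): Cash=233 Inventory=851 Revenue=-1084
After txn 8 (Dr Cash, Cr Revenue, amount 398): Cash=631 Inventory=851 Revenue=-1482

Answer: 631 851 -1482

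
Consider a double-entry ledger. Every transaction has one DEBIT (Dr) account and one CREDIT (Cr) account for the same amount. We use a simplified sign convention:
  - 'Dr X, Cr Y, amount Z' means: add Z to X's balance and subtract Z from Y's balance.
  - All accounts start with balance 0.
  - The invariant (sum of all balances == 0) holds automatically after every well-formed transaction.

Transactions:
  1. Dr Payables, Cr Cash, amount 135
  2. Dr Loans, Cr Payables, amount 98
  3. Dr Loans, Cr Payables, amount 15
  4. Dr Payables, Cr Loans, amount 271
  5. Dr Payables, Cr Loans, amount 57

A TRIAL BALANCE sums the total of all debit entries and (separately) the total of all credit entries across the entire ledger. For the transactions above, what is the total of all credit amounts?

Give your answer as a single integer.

Txn 1: credit+=135
Txn 2: credit+=98
Txn 3: credit+=15
Txn 4: credit+=271
Txn 5: credit+=57
Total credits = 576

Answer: 576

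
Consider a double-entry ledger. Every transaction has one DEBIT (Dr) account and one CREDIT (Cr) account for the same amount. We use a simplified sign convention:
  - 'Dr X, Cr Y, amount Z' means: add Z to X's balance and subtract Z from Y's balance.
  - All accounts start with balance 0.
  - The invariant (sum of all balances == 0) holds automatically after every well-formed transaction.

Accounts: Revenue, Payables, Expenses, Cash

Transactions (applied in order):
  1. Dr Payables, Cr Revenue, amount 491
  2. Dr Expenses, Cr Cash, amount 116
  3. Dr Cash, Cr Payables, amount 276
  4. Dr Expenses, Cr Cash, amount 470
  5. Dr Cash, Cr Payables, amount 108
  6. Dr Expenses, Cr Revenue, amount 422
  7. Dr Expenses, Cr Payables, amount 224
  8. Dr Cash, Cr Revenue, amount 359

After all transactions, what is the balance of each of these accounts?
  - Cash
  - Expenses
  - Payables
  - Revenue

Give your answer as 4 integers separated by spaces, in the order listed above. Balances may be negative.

Answer: 157 1232 -117 -1272

Derivation:
After txn 1 (Dr Payables, Cr Revenue, amount 491): Payables=491 Revenue=-491
After txn 2 (Dr Expenses, Cr Cash, amount 116): Cash=-116 Expenses=116 Payables=491 Revenue=-491
After txn 3 (Dr Cash, Cr Payables, amount 276): Cash=160 Expenses=116 Payables=215 Revenue=-491
After txn 4 (Dr Expenses, Cr Cash, amount 470): Cash=-310 Expenses=586 Payables=215 Revenue=-491
After txn 5 (Dr Cash, Cr Payables, amount 108): Cash=-202 Expenses=586 Payables=107 Revenue=-491
After txn 6 (Dr Expenses, Cr Revenue, amount 422): Cash=-202 Expenses=1008 Payables=107 Revenue=-913
After txn 7 (Dr Expenses, Cr Payables, amount 224): Cash=-202 Expenses=1232 Payables=-117 Revenue=-913
After txn 8 (Dr Cash, Cr Revenue, amount 359): Cash=157 Expenses=1232 Payables=-117 Revenue=-1272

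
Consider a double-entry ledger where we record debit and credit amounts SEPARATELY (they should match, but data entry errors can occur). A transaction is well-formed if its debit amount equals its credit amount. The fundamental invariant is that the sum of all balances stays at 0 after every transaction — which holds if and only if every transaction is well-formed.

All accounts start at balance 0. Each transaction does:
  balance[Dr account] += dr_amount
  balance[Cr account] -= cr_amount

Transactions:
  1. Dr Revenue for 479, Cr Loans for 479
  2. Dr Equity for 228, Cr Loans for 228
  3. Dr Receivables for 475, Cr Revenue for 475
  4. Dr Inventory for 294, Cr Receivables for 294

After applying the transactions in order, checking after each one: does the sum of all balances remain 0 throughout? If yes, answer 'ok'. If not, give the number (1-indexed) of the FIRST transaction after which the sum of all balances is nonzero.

After txn 1: dr=479 cr=479 sum_balances=0
After txn 2: dr=228 cr=228 sum_balances=0
After txn 3: dr=475 cr=475 sum_balances=0
After txn 4: dr=294 cr=294 sum_balances=0

Answer: ok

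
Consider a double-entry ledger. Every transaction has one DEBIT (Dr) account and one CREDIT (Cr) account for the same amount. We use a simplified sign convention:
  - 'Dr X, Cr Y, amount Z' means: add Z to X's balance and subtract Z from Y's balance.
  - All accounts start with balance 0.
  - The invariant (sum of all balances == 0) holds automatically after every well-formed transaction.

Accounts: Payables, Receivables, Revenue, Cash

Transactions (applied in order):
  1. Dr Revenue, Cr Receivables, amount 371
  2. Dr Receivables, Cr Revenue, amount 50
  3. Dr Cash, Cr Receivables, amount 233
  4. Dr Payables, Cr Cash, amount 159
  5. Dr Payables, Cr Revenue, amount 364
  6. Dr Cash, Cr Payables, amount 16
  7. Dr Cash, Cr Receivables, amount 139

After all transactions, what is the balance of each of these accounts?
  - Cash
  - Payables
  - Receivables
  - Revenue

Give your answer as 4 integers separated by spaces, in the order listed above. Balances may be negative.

Answer: 229 507 -693 -43

Derivation:
After txn 1 (Dr Revenue, Cr Receivables, amount 371): Receivables=-371 Revenue=371
After txn 2 (Dr Receivables, Cr Revenue, amount 50): Receivables=-321 Revenue=321
After txn 3 (Dr Cash, Cr Receivables, amount 233): Cash=233 Receivables=-554 Revenue=321
After txn 4 (Dr Payables, Cr Cash, amount 159): Cash=74 Payables=159 Receivables=-554 Revenue=321
After txn 5 (Dr Payables, Cr Revenue, amount 364): Cash=74 Payables=523 Receivables=-554 Revenue=-43
After txn 6 (Dr Cash, Cr Payables, amount 16): Cash=90 Payables=507 Receivables=-554 Revenue=-43
After txn 7 (Dr Cash, Cr Receivables, amount 139): Cash=229 Payables=507 Receivables=-693 Revenue=-43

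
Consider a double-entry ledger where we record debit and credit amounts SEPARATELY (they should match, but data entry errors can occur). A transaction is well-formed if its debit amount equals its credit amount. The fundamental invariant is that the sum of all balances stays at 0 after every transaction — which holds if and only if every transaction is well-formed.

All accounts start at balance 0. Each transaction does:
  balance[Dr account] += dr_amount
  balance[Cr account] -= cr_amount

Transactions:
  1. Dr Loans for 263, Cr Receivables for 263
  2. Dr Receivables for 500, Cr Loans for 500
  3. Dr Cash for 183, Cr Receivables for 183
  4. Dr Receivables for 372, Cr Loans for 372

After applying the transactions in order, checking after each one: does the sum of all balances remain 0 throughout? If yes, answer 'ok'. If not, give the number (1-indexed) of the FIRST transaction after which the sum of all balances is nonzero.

Answer: ok

Derivation:
After txn 1: dr=263 cr=263 sum_balances=0
After txn 2: dr=500 cr=500 sum_balances=0
After txn 3: dr=183 cr=183 sum_balances=0
After txn 4: dr=372 cr=372 sum_balances=0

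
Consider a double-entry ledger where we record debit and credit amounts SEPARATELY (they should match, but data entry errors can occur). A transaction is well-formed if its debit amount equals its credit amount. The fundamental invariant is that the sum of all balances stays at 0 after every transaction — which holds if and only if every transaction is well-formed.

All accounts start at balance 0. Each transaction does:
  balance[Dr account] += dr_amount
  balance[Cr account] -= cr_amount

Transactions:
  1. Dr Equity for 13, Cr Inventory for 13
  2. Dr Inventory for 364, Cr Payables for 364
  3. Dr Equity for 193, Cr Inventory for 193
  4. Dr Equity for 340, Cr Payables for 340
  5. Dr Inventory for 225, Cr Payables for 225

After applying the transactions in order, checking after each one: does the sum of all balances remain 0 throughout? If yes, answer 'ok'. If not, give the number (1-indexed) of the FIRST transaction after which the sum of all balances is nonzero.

Answer: ok

Derivation:
After txn 1: dr=13 cr=13 sum_balances=0
After txn 2: dr=364 cr=364 sum_balances=0
After txn 3: dr=193 cr=193 sum_balances=0
After txn 4: dr=340 cr=340 sum_balances=0
After txn 5: dr=225 cr=225 sum_balances=0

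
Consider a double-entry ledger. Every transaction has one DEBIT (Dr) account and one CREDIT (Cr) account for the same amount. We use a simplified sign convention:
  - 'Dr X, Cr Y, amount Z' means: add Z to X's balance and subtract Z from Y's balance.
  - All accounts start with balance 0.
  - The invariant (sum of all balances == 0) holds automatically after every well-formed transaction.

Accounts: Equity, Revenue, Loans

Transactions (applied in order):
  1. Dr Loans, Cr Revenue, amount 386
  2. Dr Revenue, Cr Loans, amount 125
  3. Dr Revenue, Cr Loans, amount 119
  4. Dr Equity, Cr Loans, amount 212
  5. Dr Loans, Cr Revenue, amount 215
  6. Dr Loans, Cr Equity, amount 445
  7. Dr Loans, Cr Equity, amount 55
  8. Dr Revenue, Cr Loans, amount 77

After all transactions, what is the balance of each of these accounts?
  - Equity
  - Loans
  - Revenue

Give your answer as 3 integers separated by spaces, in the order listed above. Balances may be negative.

Answer: -288 568 -280

Derivation:
After txn 1 (Dr Loans, Cr Revenue, amount 386): Loans=386 Revenue=-386
After txn 2 (Dr Revenue, Cr Loans, amount 125): Loans=261 Revenue=-261
After txn 3 (Dr Revenue, Cr Loans, amount 119): Loans=142 Revenue=-142
After txn 4 (Dr Equity, Cr Loans, amount 212): Equity=212 Loans=-70 Revenue=-142
After txn 5 (Dr Loans, Cr Revenue, amount 215): Equity=212 Loans=145 Revenue=-357
After txn 6 (Dr Loans, Cr Equity, amount 445): Equity=-233 Loans=590 Revenue=-357
After txn 7 (Dr Loans, Cr Equity, amount 55): Equity=-288 Loans=645 Revenue=-357
After txn 8 (Dr Revenue, Cr Loans, amount 77): Equity=-288 Loans=568 Revenue=-280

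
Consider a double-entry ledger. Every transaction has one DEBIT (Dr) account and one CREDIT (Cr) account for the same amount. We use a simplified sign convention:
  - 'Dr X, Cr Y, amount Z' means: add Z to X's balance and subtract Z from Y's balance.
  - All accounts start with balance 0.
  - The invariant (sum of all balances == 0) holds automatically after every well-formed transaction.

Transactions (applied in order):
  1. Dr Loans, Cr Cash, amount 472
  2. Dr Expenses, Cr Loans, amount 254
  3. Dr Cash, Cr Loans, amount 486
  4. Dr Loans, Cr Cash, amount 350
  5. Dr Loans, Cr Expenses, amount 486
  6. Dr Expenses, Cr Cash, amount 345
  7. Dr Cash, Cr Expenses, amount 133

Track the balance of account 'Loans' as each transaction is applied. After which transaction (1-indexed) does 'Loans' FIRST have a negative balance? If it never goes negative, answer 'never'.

After txn 1: Loans=472
After txn 2: Loans=218
After txn 3: Loans=-268

Answer: 3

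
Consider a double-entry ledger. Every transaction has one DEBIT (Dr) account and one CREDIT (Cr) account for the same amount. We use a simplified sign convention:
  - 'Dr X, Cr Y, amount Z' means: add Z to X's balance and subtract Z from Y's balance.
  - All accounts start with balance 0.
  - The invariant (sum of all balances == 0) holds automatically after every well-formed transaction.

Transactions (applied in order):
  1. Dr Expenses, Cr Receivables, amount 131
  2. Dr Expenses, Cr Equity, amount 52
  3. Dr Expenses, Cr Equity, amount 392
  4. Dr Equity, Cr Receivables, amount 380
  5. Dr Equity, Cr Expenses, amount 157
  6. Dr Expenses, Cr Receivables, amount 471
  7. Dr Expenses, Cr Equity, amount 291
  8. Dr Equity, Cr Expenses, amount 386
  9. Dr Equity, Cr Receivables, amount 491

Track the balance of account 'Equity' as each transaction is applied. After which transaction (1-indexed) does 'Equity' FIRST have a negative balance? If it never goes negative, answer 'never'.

After txn 1: Equity=0
After txn 2: Equity=-52

Answer: 2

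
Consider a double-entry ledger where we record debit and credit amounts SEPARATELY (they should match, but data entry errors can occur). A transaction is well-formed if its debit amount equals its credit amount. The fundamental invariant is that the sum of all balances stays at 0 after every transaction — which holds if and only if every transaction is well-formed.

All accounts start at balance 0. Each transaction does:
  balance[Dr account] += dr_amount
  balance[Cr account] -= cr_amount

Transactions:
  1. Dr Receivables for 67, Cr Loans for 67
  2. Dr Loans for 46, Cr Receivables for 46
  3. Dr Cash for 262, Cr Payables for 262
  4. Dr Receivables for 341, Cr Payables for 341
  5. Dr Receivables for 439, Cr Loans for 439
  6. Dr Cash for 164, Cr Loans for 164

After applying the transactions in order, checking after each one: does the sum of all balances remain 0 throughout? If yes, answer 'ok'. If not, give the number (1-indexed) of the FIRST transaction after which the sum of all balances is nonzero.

After txn 1: dr=67 cr=67 sum_balances=0
After txn 2: dr=46 cr=46 sum_balances=0
After txn 3: dr=262 cr=262 sum_balances=0
After txn 4: dr=341 cr=341 sum_balances=0
After txn 5: dr=439 cr=439 sum_balances=0
After txn 6: dr=164 cr=164 sum_balances=0

Answer: ok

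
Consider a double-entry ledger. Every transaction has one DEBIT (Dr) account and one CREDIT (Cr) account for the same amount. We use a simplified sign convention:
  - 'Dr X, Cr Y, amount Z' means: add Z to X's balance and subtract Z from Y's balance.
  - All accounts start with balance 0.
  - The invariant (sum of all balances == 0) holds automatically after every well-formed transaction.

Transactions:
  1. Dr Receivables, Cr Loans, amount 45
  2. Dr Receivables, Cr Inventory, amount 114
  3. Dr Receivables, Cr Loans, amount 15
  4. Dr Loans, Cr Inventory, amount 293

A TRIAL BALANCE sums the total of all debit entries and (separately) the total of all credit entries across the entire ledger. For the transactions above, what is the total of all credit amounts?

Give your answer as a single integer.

Txn 1: credit+=45
Txn 2: credit+=114
Txn 3: credit+=15
Txn 4: credit+=293
Total credits = 467

Answer: 467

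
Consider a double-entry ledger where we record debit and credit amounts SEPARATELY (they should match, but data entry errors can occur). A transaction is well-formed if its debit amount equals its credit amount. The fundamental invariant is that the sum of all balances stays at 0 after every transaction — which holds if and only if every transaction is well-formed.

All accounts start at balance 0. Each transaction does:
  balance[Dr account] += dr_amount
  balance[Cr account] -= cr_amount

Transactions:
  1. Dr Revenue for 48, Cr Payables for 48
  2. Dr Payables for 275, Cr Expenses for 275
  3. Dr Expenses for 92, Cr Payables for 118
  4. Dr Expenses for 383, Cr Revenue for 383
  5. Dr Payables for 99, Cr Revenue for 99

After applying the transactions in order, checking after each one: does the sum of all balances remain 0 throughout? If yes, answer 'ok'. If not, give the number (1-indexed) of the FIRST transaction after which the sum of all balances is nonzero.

After txn 1: dr=48 cr=48 sum_balances=0
After txn 2: dr=275 cr=275 sum_balances=0
After txn 3: dr=92 cr=118 sum_balances=-26
After txn 4: dr=383 cr=383 sum_balances=-26
After txn 5: dr=99 cr=99 sum_balances=-26

Answer: 3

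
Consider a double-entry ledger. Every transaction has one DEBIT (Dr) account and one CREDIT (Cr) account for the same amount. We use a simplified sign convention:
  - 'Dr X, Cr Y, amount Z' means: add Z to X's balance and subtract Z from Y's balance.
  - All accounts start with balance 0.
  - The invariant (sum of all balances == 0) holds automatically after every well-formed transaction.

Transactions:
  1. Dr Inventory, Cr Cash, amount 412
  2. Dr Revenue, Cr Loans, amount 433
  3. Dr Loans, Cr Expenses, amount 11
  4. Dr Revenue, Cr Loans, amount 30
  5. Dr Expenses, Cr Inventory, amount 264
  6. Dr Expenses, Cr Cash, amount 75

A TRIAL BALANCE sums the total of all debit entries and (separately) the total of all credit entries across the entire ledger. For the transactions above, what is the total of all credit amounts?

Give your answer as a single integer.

Txn 1: credit+=412
Txn 2: credit+=433
Txn 3: credit+=11
Txn 4: credit+=30
Txn 5: credit+=264
Txn 6: credit+=75
Total credits = 1225

Answer: 1225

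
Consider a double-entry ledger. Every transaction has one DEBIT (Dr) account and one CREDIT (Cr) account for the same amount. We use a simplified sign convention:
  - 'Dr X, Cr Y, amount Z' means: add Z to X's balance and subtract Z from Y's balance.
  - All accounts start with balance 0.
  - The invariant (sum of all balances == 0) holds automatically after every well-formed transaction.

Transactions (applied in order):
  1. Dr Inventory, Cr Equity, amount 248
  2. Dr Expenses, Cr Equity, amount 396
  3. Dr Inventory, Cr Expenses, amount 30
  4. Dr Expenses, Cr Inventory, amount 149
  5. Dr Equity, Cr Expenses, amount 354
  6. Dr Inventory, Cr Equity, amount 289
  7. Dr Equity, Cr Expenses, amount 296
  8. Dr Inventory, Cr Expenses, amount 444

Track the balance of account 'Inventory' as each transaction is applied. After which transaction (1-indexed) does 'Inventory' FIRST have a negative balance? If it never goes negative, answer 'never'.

Answer: never

Derivation:
After txn 1: Inventory=248
After txn 2: Inventory=248
After txn 3: Inventory=278
After txn 4: Inventory=129
After txn 5: Inventory=129
After txn 6: Inventory=418
After txn 7: Inventory=418
After txn 8: Inventory=862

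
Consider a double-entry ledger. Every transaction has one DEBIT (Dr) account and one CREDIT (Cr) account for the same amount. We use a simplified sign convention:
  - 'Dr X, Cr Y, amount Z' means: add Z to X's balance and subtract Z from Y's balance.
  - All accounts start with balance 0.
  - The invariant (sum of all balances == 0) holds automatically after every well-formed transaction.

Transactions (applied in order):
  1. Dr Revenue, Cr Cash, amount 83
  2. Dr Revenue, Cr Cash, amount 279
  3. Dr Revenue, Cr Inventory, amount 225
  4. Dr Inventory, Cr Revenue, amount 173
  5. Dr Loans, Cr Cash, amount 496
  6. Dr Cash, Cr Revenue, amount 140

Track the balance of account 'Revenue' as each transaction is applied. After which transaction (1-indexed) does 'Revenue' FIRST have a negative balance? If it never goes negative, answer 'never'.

Answer: never

Derivation:
After txn 1: Revenue=83
After txn 2: Revenue=362
After txn 3: Revenue=587
After txn 4: Revenue=414
After txn 5: Revenue=414
After txn 6: Revenue=274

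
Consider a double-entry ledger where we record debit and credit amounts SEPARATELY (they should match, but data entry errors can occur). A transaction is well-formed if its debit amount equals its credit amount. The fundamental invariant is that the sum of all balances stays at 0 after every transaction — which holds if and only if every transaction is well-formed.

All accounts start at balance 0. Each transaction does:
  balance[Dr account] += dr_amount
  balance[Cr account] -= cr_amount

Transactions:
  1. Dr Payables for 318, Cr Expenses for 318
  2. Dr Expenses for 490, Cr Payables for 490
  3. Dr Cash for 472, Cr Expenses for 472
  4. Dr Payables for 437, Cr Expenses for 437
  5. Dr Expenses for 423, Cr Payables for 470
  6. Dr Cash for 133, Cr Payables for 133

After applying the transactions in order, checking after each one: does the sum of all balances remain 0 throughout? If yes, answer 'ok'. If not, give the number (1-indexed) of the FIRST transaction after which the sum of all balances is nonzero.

Answer: 5

Derivation:
After txn 1: dr=318 cr=318 sum_balances=0
After txn 2: dr=490 cr=490 sum_balances=0
After txn 3: dr=472 cr=472 sum_balances=0
After txn 4: dr=437 cr=437 sum_balances=0
After txn 5: dr=423 cr=470 sum_balances=-47
After txn 6: dr=133 cr=133 sum_balances=-47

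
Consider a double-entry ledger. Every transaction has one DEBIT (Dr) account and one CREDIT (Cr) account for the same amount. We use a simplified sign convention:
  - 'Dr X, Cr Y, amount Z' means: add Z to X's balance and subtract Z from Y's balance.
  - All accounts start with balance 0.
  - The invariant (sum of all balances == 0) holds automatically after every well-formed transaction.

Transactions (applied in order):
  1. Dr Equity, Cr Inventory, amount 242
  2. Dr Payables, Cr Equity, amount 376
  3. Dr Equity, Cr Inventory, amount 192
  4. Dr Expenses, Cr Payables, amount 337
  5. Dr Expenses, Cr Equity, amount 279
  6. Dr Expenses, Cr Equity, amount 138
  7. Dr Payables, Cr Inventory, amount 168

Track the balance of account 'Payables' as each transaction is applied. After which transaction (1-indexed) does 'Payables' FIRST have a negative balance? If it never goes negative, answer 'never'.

Answer: never

Derivation:
After txn 1: Payables=0
After txn 2: Payables=376
After txn 3: Payables=376
After txn 4: Payables=39
After txn 5: Payables=39
After txn 6: Payables=39
After txn 7: Payables=207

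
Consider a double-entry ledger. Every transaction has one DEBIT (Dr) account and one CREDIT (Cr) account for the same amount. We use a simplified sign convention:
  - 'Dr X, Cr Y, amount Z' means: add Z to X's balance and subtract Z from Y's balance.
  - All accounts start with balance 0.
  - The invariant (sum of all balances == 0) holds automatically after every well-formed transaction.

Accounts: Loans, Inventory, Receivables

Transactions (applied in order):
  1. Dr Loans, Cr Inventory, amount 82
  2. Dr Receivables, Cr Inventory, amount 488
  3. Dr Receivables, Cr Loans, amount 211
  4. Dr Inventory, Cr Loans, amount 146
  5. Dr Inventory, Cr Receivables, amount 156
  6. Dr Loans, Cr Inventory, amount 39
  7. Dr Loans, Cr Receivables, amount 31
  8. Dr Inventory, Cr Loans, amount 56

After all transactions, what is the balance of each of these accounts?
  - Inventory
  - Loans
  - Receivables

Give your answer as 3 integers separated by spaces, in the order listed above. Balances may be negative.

After txn 1 (Dr Loans, Cr Inventory, amount 82): Inventory=-82 Loans=82
After txn 2 (Dr Receivables, Cr Inventory, amount 488): Inventory=-570 Loans=82 Receivables=488
After txn 3 (Dr Receivables, Cr Loans, amount 211): Inventory=-570 Loans=-129 Receivables=699
After txn 4 (Dr Inventory, Cr Loans, amount 146): Inventory=-424 Loans=-275 Receivables=699
After txn 5 (Dr Inventory, Cr Receivables, amount 156): Inventory=-268 Loans=-275 Receivables=543
After txn 6 (Dr Loans, Cr Inventory, amount 39): Inventory=-307 Loans=-236 Receivables=543
After txn 7 (Dr Loans, Cr Receivables, amount 31): Inventory=-307 Loans=-205 Receivables=512
After txn 8 (Dr Inventory, Cr Loans, amount 56): Inventory=-251 Loans=-261 Receivables=512

Answer: -251 -261 512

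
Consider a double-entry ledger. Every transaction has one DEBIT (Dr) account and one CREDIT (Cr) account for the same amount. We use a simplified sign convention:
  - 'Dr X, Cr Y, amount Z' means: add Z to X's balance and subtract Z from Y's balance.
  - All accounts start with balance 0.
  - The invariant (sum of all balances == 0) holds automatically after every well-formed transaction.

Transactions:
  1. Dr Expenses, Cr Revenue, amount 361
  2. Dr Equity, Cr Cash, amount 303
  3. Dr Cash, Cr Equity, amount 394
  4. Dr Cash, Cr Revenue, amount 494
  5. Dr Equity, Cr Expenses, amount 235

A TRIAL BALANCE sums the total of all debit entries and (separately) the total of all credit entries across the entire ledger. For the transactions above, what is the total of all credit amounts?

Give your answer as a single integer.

Answer: 1787

Derivation:
Txn 1: credit+=361
Txn 2: credit+=303
Txn 3: credit+=394
Txn 4: credit+=494
Txn 5: credit+=235
Total credits = 1787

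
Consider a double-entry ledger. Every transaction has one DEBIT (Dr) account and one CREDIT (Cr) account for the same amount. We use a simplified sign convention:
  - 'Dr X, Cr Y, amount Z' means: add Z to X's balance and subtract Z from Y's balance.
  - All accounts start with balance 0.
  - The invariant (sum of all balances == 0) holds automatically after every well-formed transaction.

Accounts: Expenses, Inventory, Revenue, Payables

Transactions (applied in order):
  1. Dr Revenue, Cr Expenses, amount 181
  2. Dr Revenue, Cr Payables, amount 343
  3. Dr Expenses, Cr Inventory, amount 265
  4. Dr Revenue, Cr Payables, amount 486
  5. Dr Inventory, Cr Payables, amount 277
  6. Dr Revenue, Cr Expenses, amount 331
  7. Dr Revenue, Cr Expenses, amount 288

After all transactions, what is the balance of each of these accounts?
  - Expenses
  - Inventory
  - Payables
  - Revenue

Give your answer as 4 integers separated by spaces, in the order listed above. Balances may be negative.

Answer: -535 12 -1106 1629

Derivation:
After txn 1 (Dr Revenue, Cr Expenses, amount 181): Expenses=-181 Revenue=181
After txn 2 (Dr Revenue, Cr Payables, amount 343): Expenses=-181 Payables=-343 Revenue=524
After txn 3 (Dr Expenses, Cr Inventory, amount 265): Expenses=84 Inventory=-265 Payables=-343 Revenue=524
After txn 4 (Dr Revenue, Cr Payables, amount 486): Expenses=84 Inventory=-265 Payables=-829 Revenue=1010
After txn 5 (Dr Inventory, Cr Payables, amount 277): Expenses=84 Inventory=12 Payables=-1106 Revenue=1010
After txn 6 (Dr Revenue, Cr Expenses, amount 331): Expenses=-247 Inventory=12 Payables=-1106 Revenue=1341
After txn 7 (Dr Revenue, Cr Expenses, amount 288): Expenses=-535 Inventory=12 Payables=-1106 Revenue=1629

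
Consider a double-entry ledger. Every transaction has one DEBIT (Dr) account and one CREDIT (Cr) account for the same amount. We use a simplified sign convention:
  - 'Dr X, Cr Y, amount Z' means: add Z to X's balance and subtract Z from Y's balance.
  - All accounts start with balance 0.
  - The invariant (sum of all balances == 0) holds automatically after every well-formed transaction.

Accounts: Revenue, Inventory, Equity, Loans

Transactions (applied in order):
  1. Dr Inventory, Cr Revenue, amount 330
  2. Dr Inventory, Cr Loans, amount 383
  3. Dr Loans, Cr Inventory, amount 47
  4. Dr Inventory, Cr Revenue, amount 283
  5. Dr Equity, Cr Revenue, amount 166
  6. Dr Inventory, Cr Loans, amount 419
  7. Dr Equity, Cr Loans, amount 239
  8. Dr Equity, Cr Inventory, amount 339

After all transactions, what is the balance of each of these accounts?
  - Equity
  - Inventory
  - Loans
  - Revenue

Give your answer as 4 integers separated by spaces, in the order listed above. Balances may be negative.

Answer: 744 1029 -994 -779

Derivation:
After txn 1 (Dr Inventory, Cr Revenue, amount 330): Inventory=330 Revenue=-330
After txn 2 (Dr Inventory, Cr Loans, amount 383): Inventory=713 Loans=-383 Revenue=-330
After txn 3 (Dr Loans, Cr Inventory, amount 47): Inventory=666 Loans=-336 Revenue=-330
After txn 4 (Dr Inventory, Cr Revenue, amount 283): Inventory=949 Loans=-336 Revenue=-613
After txn 5 (Dr Equity, Cr Revenue, amount 166): Equity=166 Inventory=949 Loans=-336 Revenue=-779
After txn 6 (Dr Inventory, Cr Loans, amount 419): Equity=166 Inventory=1368 Loans=-755 Revenue=-779
After txn 7 (Dr Equity, Cr Loans, amount 239): Equity=405 Inventory=1368 Loans=-994 Revenue=-779
After txn 8 (Dr Equity, Cr Inventory, amount 339): Equity=744 Inventory=1029 Loans=-994 Revenue=-779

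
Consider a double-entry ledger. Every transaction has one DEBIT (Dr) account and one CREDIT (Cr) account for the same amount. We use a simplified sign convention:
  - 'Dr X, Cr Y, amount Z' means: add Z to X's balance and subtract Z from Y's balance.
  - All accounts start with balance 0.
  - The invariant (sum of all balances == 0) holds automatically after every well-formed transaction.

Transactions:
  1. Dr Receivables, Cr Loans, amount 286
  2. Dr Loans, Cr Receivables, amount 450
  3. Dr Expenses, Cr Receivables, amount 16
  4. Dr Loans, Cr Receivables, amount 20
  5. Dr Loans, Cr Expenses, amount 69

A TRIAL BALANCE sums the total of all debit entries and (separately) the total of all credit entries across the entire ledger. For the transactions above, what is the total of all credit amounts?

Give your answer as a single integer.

Answer: 841

Derivation:
Txn 1: credit+=286
Txn 2: credit+=450
Txn 3: credit+=16
Txn 4: credit+=20
Txn 5: credit+=69
Total credits = 841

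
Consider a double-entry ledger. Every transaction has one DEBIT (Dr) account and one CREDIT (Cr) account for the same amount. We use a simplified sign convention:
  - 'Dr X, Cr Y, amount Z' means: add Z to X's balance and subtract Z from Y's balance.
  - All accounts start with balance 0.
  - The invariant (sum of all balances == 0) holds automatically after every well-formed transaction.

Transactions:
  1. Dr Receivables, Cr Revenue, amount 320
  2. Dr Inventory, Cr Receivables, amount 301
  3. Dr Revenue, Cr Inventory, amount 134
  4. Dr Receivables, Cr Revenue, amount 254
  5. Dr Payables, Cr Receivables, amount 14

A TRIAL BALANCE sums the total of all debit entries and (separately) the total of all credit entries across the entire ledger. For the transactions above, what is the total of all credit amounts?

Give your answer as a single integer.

Answer: 1023

Derivation:
Txn 1: credit+=320
Txn 2: credit+=301
Txn 3: credit+=134
Txn 4: credit+=254
Txn 5: credit+=14
Total credits = 1023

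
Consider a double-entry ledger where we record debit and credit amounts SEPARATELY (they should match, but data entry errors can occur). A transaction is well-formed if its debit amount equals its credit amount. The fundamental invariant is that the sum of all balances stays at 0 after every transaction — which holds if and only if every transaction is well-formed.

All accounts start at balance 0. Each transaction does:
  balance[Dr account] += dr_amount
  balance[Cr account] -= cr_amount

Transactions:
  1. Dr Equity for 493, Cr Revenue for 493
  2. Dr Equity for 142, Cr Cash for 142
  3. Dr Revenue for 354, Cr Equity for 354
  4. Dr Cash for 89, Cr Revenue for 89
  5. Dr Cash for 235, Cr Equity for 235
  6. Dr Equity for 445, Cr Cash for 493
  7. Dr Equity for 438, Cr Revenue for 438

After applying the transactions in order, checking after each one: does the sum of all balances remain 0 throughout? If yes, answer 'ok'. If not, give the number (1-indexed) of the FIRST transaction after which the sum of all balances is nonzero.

After txn 1: dr=493 cr=493 sum_balances=0
After txn 2: dr=142 cr=142 sum_balances=0
After txn 3: dr=354 cr=354 sum_balances=0
After txn 4: dr=89 cr=89 sum_balances=0
After txn 5: dr=235 cr=235 sum_balances=0
After txn 6: dr=445 cr=493 sum_balances=-48
After txn 7: dr=438 cr=438 sum_balances=-48

Answer: 6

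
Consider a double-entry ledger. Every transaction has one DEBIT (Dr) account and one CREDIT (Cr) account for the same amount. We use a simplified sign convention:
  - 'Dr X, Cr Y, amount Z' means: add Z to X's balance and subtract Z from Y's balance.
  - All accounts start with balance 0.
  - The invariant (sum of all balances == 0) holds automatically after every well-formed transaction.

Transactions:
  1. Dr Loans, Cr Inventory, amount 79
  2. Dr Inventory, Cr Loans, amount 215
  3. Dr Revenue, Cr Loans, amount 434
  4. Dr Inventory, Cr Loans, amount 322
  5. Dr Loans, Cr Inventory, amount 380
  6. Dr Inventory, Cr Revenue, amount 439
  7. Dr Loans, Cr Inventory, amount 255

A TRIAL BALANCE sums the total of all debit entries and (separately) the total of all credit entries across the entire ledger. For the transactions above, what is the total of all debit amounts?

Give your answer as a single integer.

Answer: 2124

Derivation:
Txn 1: debit+=79
Txn 2: debit+=215
Txn 3: debit+=434
Txn 4: debit+=322
Txn 5: debit+=380
Txn 6: debit+=439
Txn 7: debit+=255
Total debits = 2124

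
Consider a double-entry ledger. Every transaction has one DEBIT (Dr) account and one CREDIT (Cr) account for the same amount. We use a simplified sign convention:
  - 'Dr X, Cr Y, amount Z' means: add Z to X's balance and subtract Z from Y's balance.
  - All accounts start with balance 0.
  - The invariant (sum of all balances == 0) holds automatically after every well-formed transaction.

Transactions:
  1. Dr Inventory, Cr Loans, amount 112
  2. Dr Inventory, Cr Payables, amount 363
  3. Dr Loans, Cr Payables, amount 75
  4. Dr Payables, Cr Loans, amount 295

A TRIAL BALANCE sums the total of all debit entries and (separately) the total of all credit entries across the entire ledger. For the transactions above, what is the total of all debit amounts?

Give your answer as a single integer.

Txn 1: debit+=112
Txn 2: debit+=363
Txn 3: debit+=75
Txn 4: debit+=295
Total debits = 845

Answer: 845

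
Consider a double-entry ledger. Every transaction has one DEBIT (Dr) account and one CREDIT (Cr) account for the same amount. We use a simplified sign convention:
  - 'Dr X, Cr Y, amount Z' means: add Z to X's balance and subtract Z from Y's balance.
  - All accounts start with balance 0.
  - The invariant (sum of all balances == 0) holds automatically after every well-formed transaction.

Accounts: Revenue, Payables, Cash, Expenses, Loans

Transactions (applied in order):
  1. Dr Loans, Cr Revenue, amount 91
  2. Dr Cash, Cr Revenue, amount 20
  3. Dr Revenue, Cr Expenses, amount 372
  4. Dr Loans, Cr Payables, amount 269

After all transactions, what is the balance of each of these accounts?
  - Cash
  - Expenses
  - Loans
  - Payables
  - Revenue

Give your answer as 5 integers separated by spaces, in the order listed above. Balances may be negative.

After txn 1 (Dr Loans, Cr Revenue, amount 91): Loans=91 Revenue=-91
After txn 2 (Dr Cash, Cr Revenue, amount 20): Cash=20 Loans=91 Revenue=-111
After txn 3 (Dr Revenue, Cr Expenses, amount 372): Cash=20 Expenses=-372 Loans=91 Revenue=261
After txn 4 (Dr Loans, Cr Payables, amount 269): Cash=20 Expenses=-372 Loans=360 Payables=-269 Revenue=261

Answer: 20 -372 360 -269 261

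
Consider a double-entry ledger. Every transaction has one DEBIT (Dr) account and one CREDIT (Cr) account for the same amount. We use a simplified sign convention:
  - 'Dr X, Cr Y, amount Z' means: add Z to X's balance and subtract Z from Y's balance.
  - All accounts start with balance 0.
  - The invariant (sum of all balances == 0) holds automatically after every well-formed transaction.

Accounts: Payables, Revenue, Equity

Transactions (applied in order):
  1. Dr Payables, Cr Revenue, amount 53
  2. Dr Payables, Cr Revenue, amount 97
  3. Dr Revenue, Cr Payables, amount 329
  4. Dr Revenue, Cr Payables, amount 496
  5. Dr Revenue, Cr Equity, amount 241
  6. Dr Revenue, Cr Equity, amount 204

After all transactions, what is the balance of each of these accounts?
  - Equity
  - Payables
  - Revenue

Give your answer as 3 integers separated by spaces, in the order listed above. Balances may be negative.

After txn 1 (Dr Payables, Cr Revenue, amount 53): Payables=53 Revenue=-53
After txn 2 (Dr Payables, Cr Revenue, amount 97): Payables=150 Revenue=-150
After txn 3 (Dr Revenue, Cr Payables, amount 329): Payables=-179 Revenue=179
After txn 4 (Dr Revenue, Cr Payables, amount 496): Payables=-675 Revenue=675
After txn 5 (Dr Revenue, Cr Equity, amount 241): Equity=-241 Payables=-675 Revenue=916
After txn 6 (Dr Revenue, Cr Equity, amount 204): Equity=-445 Payables=-675 Revenue=1120

Answer: -445 -675 1120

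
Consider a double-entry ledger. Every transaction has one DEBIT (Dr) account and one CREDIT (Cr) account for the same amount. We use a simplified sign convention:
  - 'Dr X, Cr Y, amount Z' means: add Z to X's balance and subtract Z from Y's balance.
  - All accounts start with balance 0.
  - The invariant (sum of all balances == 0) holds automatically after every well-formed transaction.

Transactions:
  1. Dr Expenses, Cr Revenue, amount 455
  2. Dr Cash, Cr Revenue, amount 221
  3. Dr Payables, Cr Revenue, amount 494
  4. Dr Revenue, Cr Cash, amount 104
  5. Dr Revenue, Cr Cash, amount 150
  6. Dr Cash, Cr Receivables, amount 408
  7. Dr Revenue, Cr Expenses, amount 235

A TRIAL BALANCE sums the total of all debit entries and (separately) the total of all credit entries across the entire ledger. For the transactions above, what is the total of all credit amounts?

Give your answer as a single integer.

Txn 1: credit+=455
Txn 2: credit+=221
Txn 3: credit+=494
Txn 4: credit+=104
Txn 5: credit+=150
Txn 6: credit+=408
Txn 7: credit+=235
Total credits = 2067

Answer: 2067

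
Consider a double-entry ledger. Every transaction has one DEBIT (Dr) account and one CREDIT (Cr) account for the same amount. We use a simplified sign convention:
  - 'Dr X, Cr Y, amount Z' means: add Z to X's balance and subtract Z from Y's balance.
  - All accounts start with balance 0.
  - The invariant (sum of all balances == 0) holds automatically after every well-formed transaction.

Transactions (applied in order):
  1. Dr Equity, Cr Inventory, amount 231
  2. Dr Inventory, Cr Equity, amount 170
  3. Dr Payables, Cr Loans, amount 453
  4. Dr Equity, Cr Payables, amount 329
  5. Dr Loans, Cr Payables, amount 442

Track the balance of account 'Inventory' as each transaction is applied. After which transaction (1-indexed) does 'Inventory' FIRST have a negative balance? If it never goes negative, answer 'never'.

Answer: 1

Derivation:
After txn 1: Inventory=-231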